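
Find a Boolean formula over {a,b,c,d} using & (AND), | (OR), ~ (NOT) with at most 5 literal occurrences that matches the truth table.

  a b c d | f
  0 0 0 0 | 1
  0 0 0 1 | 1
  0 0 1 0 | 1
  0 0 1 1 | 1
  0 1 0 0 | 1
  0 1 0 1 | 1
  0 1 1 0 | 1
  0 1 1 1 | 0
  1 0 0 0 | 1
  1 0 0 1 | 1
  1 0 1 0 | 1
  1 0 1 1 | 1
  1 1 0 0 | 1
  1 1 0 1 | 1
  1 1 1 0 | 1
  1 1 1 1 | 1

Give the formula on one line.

  ~d = 1010101010101010
  (~d | a) = 1010101011111111
  ~c = 1100110011001100
  ((~d | a) | ~c) = 1110111011111111
  ~b = 1111000011110000
  (((~d | a) | ~c) | ~b) = 1111111011111111

(((~d | a) | ~c) | ~b)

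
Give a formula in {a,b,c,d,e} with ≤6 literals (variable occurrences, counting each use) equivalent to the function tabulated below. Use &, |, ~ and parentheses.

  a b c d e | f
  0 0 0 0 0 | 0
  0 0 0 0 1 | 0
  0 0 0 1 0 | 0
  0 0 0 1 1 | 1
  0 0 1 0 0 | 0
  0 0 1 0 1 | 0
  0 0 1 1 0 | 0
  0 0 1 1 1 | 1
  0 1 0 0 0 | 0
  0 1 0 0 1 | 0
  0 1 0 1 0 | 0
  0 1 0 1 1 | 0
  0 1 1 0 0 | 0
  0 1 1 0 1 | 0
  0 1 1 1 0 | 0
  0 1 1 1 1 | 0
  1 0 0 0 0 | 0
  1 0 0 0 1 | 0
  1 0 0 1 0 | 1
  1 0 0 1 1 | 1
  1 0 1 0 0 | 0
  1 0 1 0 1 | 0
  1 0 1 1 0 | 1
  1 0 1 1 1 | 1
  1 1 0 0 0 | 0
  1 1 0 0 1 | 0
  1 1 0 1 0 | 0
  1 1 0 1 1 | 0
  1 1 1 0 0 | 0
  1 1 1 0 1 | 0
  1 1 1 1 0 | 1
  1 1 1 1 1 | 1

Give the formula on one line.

  ~b = 11111111000000001111111100000000
  (a & c) = 00000000000000000000111100001111
  (~b | (a & c)) = 11111111000000001111111100001111
  (d & (~b | (a & c))) = 00110011000000000011001100000011
  (e | a) = 01010101010101011111111111111111
  ((d & (~b | (a & c))) & (e | a)) = 00010001000000000011001100000011

((d & (~b | (a & c))) & (e | a))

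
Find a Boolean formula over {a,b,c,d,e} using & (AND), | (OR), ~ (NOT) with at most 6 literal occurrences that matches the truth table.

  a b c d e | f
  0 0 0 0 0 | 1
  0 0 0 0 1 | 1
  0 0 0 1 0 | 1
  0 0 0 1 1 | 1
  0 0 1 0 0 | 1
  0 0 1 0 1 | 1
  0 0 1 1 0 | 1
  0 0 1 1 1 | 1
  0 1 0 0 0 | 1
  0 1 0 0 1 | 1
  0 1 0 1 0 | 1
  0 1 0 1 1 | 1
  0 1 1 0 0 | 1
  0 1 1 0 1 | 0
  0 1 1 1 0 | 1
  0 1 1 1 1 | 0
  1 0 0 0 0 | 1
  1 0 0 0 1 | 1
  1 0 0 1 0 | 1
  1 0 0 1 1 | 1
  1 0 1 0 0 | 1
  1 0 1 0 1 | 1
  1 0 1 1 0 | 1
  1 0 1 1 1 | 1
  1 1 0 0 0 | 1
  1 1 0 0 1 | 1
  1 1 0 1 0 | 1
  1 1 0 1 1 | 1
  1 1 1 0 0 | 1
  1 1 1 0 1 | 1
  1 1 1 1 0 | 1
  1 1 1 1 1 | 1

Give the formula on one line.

((~c | a) | ((~b | ~e) & ~a))

  ~c = 11110000111100001111000011110000
  (~c | a) = 11110000111100001111111111111111
  ~b = 11111111000000001111111100000000
  ~e = 10101010101010101010101010101010
  (~b | ~e) = 11111111101010101111111110101010
  ~a = 11111111111111110000000000000000
  ((~b | ~e) & ~a) = 11111111101010100000000000000000
  ((~c | a) | ((~b | ~e) & ~a)) = 11111111111110101111111111111111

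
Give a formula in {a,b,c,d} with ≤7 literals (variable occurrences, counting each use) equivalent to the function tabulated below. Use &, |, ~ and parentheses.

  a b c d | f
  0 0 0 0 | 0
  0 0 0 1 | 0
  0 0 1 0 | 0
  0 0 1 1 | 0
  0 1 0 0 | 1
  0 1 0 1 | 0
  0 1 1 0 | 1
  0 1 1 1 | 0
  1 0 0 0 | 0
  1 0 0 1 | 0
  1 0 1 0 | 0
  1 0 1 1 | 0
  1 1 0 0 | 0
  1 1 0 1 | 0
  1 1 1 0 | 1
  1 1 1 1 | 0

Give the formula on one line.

  ~a = 1111111100000000
  (~a | c) = 1111111100110011
  ~d = 1010101010101010
  ((~a | c) & ~d) = 1010101000100010
  (b & ((~a | c) & ~d)) = 0000101000000010

(b & ((~a | c) & ~d))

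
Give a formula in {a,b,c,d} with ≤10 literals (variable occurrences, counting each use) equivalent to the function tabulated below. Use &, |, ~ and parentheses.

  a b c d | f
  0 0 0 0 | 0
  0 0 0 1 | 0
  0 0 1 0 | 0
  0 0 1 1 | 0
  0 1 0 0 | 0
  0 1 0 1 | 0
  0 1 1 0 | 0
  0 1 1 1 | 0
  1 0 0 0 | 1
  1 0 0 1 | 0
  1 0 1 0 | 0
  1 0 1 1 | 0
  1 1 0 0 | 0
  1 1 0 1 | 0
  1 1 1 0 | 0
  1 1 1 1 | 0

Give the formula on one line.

((((c | a) & ~c) & (~b | (c & b))) & ~d)

  (c | a) = 0011001111111111
  ~c = 1100110011001100
  ((c | a) & ~c) = 0000000011001100
  ~b = 1111000011110000
  (c & b) = 0000001100000011
  (~b | (c & b)) = 1111001111110011
  (((c | a) & ~c) & (~b | (c & b))) = 0000000011000000
  ~d = 1010101010101010
  ((((c | a) & ~c) & (~b | (c & b))) & ~d) = 0000000010000000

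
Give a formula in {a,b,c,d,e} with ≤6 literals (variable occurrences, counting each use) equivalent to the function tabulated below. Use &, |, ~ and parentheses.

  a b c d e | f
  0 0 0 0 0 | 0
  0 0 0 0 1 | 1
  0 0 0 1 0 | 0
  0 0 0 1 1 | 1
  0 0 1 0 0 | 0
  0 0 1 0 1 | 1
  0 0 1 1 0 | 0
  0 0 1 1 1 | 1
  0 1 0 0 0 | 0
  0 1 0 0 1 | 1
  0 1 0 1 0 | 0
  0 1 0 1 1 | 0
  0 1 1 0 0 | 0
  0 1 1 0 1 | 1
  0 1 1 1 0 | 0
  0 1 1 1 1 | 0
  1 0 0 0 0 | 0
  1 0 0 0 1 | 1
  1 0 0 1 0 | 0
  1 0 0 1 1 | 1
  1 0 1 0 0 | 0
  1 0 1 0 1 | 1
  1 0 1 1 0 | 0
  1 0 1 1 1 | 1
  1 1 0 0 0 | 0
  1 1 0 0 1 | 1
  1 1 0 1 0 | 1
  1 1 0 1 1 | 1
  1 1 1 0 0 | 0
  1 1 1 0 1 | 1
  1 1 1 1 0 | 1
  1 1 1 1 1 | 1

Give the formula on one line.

  (d & a) = 00000000000000000011001100110011
  ((d & a) & b) = 00000000000000000000000000110011
  ~b = 11111111000000001111111100000000
  ~d = 11001100110011001100110011001100
  (~b | ~d) = 11111111110011001111111111001100
  ((~b | ~d) & e) = 01010101010001000101010101000100
  (((d & a) & b) | ((~b | ~d) & e)) = 01010101010001000101010101110111

(((d & a) & b) | ((~b | ~d) & e))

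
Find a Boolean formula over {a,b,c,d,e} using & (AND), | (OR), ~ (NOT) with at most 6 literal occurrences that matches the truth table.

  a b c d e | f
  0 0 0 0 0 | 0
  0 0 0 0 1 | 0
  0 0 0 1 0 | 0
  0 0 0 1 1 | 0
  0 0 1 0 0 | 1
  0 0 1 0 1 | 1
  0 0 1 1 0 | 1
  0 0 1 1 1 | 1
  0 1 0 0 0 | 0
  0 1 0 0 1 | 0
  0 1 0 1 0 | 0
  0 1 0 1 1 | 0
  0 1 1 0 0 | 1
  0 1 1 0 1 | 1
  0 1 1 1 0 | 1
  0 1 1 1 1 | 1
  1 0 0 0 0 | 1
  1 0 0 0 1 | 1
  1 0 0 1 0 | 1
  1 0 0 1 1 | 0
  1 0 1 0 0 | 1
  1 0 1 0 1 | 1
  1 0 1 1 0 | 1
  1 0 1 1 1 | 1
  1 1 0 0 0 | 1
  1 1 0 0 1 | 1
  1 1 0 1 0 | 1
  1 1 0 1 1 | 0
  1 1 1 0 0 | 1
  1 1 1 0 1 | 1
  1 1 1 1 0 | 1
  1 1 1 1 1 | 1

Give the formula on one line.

(((a & ~e) | c) | (~d & a))

  ~e = 10101010101010101010101010101010
  (a & ~e) = 00000000000000001010101010101010
  ((a & ~e) | c) = 00001111000011111010111110101111
  ~d = 11001100110011001100110011001100
  (~d & a) = 00000000000000001100110011001100
  (((a & ~e) | c) | (~d & a)) = 00001111000011111110111111101111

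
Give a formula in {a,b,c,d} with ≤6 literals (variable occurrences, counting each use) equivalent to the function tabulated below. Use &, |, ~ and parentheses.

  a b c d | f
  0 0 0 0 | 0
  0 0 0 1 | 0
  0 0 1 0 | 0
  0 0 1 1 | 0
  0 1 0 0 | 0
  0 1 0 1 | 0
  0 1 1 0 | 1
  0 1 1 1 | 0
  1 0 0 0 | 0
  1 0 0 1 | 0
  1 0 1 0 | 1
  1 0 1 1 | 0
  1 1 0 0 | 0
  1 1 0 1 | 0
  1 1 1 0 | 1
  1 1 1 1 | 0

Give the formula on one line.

((a | (~a & b)) & (~d & c))

  ~a = 1111111100000000
  (~a & b) = 0000111100000000
  (a | (~a & b)) = 0000111111111111
  ~d = 1010101010101010
  (~d & c) = 0010001000100010
  ((a | (~a & b)) & (~d & c)) = 0000001000100010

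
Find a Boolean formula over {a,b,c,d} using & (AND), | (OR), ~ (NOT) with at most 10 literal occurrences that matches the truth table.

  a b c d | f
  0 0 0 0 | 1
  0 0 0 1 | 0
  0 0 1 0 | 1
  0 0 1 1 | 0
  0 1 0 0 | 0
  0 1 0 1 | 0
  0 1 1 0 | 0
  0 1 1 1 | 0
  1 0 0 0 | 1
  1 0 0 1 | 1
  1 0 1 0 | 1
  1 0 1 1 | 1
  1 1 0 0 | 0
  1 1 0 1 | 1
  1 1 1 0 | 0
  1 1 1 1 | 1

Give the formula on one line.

((~b & (((d | ~b) & ~d) | (a & d))) | ((a | ~d) & d))

  ~b = 1111000011110000
  (d | ~b) = 1111010111110101
  ~d = 1010101010101010
  ((d | ~b) & ~d) = 1010000010100000
  (a & d) = 0000000001010101
  (((d | ~b) & ~d) | (a & d)) = 1010000011110101
  (~b & (((d | ~b) & ~d) | (a & d))) = 1010000011110000
  (a | ~d) = 1010101011111111
  ((a | ~d) & d) = 0000000001010101
  ((~b & (((d | ~b) & ~d) | (a & d))) | ((a | ~d) & d)) = 1010000011110101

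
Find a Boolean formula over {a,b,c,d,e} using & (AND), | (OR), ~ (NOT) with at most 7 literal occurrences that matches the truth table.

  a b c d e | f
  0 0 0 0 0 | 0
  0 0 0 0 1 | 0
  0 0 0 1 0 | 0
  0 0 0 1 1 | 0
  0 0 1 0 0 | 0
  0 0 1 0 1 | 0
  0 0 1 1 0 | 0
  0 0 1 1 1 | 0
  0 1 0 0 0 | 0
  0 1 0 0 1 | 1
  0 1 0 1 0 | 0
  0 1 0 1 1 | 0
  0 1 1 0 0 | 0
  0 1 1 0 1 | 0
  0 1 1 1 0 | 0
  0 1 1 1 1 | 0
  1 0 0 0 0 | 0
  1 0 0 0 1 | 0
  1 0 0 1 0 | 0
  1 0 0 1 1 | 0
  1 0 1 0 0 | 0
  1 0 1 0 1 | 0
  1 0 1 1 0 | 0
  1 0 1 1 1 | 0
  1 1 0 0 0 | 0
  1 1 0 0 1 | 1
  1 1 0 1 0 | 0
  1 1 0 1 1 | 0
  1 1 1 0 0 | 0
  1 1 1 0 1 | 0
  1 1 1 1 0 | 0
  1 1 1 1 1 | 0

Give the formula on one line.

(((d | ~c) & ~d) & ((~c & e) & b))

  ~c = 11110000111100001111000011110000
  (d | ~c) = 11110011111100111111001111110011
  ~d = 11001100110011001100110011001100
  ((d | ~c) & ~d) = 11000000110000001100000011000000
  (~c & e) = 01010000010100000101000001010000
  ((~c & e) & b) = 00000000010100000000000001010000
  (((d | ~c) & ~d) & ((~c & e) & b)) = 00000000010000000000000001000000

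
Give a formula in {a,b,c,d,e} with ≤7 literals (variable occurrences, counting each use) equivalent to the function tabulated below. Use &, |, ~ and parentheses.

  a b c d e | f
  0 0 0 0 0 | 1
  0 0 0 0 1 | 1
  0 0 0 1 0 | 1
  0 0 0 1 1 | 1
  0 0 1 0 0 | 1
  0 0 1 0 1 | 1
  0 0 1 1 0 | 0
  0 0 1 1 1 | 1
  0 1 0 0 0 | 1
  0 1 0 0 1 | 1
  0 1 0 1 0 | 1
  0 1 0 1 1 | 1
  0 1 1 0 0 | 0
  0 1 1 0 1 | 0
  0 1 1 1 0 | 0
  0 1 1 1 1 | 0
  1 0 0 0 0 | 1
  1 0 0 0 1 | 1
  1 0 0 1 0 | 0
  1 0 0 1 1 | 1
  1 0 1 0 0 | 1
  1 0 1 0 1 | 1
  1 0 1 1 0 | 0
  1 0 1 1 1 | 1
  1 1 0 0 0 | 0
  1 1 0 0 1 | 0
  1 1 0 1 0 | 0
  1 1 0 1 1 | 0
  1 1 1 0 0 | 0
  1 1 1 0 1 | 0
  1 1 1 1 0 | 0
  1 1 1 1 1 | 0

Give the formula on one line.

((((d & e) | ~d) & ~b) | (~a & ~c))

  (d & e) = 00010001000100010001000100010001
  ~d = 11001100110011001100110011001100
  ((d & e) | ~d) = 11011101110111011101110111011101
  ~b = 11111111000000001111111100000000
  (((d & e) | ~d) & ~b) = 11011101000000001101110100000000
  ~a = 11111111111111110000000000000000
  ~c = 11110000111100001111000011110000
  (~a & ~c) = 11110000111100000000000000000000
  ((((d & e) | ~d) & ~b) | (~a & ~c)) = 11111101111100001101110100000000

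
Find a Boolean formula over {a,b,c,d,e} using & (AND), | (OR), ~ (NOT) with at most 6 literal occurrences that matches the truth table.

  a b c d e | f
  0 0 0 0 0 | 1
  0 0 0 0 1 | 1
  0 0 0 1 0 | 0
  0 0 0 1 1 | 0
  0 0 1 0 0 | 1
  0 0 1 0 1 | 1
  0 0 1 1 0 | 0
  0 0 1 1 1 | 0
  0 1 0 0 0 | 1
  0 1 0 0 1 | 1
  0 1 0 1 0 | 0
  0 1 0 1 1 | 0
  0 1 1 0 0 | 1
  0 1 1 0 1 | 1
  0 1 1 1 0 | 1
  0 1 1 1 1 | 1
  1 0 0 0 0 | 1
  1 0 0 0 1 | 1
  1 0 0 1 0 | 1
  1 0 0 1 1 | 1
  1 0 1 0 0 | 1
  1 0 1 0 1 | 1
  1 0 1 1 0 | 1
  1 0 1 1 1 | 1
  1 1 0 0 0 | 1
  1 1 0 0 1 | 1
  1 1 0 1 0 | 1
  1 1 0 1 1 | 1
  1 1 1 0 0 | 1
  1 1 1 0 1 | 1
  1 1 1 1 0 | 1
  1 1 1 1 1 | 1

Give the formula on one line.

((a | ~d) | (c & b))

  ~d = 11001100110011001100110011001100
  (a | ~d) = 11001100110011001111111111111111
  (c & b) = 00000000000011110000000000001111
  ((a | ~d) | (c & b)) = 11001100110011111111111111111111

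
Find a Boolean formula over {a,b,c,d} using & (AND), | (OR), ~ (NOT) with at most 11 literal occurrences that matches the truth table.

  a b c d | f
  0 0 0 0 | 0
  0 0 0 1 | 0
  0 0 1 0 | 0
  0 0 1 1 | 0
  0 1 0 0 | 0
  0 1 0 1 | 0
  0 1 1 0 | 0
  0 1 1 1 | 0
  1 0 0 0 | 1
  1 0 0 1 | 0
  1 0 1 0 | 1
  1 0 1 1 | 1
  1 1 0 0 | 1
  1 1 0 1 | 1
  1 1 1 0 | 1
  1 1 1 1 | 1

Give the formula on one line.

(a & (((b | ~d) | c) | ((~a & d) & (~b | c))))

  ~d = 1010101010101010
  (b | ~d) = 1010111110101111
  ((b | ~d) | c) = 1011111110111111
  ~a = 1111111100000000
  (~a & d) = 0101010100000000
  ~b = 1111000011110000
  (~b | c) = 1111001111110011
  ((~a & d) & (~b | c)) = 0101000100000000
  (((b | ~d) | c) | ((~a & d) & (~b | c))) = 1111111110111111
  (a & (((b | ~d) | c) | ((~a & d) & (~b | c)))) = 0000000010111111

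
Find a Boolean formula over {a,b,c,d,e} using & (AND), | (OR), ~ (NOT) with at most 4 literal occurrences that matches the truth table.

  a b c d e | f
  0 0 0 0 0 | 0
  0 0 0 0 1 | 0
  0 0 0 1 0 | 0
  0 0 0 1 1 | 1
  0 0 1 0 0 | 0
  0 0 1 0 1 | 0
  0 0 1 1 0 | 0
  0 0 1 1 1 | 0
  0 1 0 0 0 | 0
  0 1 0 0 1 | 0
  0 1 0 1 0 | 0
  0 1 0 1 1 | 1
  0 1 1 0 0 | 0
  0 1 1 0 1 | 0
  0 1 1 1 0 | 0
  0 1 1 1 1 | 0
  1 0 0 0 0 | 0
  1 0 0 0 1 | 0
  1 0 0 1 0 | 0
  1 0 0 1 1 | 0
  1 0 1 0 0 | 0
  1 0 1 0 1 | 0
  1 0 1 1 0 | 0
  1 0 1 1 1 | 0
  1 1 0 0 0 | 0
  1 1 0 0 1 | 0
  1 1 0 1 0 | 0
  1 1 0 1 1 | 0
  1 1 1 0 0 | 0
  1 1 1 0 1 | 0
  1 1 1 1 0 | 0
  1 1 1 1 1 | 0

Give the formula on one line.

  ~c = 11110000111100001111000011110000
  ~a = 11111111111111110000000000000000
  (~c & ~a) = 11110000111100000000000000000000
  ((~c & ~a) & e) = 01010000010100000000000000000000
  (((~c & ~a) & e) & d) = 00010000000100000000000000000000

(((~c & ~a) & e) & d)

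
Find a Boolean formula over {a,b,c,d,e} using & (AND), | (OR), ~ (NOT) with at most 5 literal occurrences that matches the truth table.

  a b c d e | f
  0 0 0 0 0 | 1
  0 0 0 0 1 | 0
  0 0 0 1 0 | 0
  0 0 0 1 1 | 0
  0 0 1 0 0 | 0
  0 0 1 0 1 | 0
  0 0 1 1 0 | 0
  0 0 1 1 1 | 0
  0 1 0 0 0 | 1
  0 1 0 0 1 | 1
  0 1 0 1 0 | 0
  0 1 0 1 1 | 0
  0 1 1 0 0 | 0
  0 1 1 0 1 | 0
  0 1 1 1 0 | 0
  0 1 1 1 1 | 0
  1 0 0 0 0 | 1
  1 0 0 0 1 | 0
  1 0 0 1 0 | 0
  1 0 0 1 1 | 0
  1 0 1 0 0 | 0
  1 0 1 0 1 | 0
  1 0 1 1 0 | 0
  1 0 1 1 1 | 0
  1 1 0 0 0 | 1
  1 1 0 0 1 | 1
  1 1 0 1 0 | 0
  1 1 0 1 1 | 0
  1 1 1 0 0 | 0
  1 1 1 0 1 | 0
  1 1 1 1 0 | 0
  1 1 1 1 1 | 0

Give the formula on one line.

(~d & (~c & (~e | b)))

  ~d = 11001100110011001100110011001100
  ~c = 11110000111100001111000011110000
  ~e = 10101010101010101010101010101010
  (~e | b) = 10101010111111111010101011111111
  (~c & (~e | b)) = 10100000111100001010000011110000
  (~d & (~c & (~e | b))) = 10000000110000001000000011000000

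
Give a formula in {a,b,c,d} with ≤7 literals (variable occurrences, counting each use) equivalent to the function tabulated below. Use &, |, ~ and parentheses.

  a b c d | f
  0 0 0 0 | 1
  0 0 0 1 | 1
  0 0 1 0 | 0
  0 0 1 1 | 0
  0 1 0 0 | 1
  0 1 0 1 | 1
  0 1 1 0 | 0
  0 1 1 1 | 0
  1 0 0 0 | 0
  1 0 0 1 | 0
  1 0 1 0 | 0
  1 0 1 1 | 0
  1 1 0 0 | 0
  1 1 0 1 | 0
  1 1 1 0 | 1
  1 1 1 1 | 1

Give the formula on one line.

  ~a = 1111111100000000
  ~c = 1100110011001100
  (~a & ~c) = 1100110000000000
  (b & a) = 0000000000001111
  ((b & a) & c) = 0000000000000011
  ((~a & ~c) | ((b & a) & c)) = 1100110000000011

((~a & ~c) | ((b & a) & c))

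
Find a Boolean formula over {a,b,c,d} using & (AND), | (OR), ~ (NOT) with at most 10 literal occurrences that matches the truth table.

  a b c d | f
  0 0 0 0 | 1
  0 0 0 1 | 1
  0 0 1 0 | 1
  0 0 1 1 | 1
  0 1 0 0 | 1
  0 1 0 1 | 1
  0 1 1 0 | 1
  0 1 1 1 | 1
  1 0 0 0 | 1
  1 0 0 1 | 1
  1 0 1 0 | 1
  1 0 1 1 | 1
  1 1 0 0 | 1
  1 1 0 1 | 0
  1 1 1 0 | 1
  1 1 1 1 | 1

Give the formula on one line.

(((~a | ~d) | ((~c & a) & (~b & d))) | (~a | c))

  ~a = 1111111100000000
  ~d = 1010101010101010
  (~a | ~d) = 1111111110101010
  ~c = 1100110011001100
  (~c & a) = 0000000011001100
  ~b = 1111000011110000
  (~b & d) = 0101000001010000
  ((~c & a) & (~b & d)) = 0000000001000000
  ((~a | ~d) | ((~c & a) & (~b & d))) = 1111111111101010
  (~a | c) = 1111111100110011
  (((~a | ~d) | ((~c & a) & (~b & d))) | (~a | c)) = 1111111111111011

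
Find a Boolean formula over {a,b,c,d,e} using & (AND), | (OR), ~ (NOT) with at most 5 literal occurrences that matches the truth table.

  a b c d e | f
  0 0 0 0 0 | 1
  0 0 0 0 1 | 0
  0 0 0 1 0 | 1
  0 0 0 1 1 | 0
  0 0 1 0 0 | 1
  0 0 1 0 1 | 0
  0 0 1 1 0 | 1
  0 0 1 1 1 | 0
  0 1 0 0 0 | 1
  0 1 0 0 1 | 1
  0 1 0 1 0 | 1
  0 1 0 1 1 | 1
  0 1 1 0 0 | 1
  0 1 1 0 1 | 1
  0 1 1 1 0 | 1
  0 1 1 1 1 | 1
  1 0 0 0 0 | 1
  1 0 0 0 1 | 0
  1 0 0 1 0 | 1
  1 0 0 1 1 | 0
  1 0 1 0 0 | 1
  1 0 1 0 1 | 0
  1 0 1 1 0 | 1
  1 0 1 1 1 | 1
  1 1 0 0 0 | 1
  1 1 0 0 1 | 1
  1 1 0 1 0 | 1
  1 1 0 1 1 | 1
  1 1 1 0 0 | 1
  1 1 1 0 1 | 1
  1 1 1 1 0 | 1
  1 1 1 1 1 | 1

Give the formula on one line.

  ~e = 10101010101010101010101010101010
  (~e | b) = 10101010111111111010101011111111
  (a & d) = 00000000000000000011001100110011
  ((a & d) & c) = 00000000000000000000001100000011
  ((~e | b) | ((a & d) & c)) = 10101010111111111010101111111111

((~e | b) | ((a & d) & c))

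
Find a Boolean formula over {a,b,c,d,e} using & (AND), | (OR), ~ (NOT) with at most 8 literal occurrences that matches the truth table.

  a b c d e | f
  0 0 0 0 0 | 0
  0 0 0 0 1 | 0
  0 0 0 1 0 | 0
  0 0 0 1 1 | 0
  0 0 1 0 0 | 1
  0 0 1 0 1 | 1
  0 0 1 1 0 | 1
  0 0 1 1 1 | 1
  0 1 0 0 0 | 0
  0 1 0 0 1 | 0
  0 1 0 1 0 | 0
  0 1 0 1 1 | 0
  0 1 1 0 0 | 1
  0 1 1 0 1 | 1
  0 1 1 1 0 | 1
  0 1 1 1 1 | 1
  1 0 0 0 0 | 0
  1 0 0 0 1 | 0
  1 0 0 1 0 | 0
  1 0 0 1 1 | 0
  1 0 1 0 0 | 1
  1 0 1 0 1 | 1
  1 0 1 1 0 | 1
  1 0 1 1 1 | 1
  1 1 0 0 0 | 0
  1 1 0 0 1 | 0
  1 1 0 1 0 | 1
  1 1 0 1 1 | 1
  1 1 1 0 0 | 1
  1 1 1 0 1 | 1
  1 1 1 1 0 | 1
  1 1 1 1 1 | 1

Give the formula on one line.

(c | (((c & ~b) | ((a & b) & ~c)) & d))

  ~b = 11111111000000001111111100000000
  (c & ~b) = 00001111000000000000111100000000
  (a & b) = 00000000000000000000000011111111
  ~c = 11110000111100001111000011110000
  ((a & b) & ~c) = 00000000000000000000000011110000
  ((c & ~b) | ((a & b) & ~c)) = 00001111000000000000111111110000
  (((c & ~b) | ((a & b) & ~c)) & d) = 00000011000000000000001100110000
  (c | (((c & ~b) | ((a & b) & ~c)) & d)) = 00001111000011110000111100111111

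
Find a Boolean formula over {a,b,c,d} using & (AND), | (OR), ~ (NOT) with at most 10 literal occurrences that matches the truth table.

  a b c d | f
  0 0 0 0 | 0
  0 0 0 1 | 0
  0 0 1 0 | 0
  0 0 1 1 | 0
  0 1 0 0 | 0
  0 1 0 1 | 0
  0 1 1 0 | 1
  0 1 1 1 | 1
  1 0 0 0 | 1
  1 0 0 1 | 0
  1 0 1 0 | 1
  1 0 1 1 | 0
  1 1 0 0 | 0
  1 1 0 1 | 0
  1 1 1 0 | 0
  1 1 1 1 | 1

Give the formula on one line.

  ~d = 1010101010101010
  (a & ~d) = 0000000010101010
  (c & b) = 0000001100000011
  ((a & ~d) | (c & b)) = 0000001110101011
  ~b = 1111000011110000
  (d | ~b) = 1111010111110101
  ~a = 1111111100000000
  ((d | ~b) | ~a) = 1111111111110101
  (((a & ~d) | (c & b)) & ((d | ~b) | ~a)) = 0000001110100001

(((a & ~d) | (c & b)) & ((d | ~b) | ~a))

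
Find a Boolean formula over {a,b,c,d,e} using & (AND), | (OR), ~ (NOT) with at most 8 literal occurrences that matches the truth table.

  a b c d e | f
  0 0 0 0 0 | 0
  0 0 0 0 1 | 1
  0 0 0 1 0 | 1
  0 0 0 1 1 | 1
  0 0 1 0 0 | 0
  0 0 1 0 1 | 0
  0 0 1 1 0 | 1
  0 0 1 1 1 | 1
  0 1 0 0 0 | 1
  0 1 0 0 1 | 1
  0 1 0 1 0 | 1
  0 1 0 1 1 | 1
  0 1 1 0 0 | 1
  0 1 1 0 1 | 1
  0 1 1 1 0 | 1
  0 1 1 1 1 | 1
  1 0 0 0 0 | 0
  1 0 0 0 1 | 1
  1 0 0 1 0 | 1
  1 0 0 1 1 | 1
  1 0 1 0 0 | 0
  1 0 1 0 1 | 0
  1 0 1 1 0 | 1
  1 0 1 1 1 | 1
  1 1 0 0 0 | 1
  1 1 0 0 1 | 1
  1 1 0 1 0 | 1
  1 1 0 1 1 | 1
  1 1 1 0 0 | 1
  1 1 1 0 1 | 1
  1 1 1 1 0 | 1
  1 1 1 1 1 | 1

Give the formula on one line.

(((d & ~b) | b) | (e & ~c))

  ~b = 11111111000000001111111100000000
  (d & ~b) = 00110011000000000011001100000000
  ((d & ~b) | b) = 00110011111111110011001111111111
  ~c = 11110000111100001111000011110000
  (e & ~c) = 01010000010100000101000001010000
  (((d & ~b) | b) | (e & ~c)) = 01110011111111110111001111111111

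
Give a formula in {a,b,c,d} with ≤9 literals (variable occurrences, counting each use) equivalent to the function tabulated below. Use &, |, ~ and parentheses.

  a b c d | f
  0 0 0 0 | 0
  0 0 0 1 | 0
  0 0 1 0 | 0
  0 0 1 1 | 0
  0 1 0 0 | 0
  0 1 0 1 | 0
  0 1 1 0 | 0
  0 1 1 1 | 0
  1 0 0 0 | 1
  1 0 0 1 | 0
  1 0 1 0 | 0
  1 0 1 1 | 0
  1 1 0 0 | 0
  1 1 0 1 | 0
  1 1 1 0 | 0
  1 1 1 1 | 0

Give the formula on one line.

  ~b = 1111000011110000
  ~d = 1010101010101010
  (~b & ~d) = 1010000010100000
  ~c = 1100110011001100
  (a & ~c) = 0000000011001100
  ((a & ~c) | d) = 0101010111011101
  (((a & ~c) | d) & c) = 0001000100010001
  (~c & a) = 0000000011001100
  ((((a & ~c) | d) & c) | (~c & a)) = 0001000111011101
  ((~b & ~d) & ((((a & ~c) | d) & c) | (~c & a))) = 0000000010000000

((~b & ~d) & ((((a & ~c) | d) & c) | (~c & a)))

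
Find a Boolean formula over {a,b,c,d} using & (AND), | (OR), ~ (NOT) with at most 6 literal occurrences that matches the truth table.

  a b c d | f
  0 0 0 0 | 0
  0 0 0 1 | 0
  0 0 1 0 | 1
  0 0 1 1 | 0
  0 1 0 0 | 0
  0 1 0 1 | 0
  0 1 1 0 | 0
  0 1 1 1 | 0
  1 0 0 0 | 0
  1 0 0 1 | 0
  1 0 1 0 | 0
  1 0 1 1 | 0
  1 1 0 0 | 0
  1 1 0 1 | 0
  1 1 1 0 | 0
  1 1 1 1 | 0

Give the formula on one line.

((~d & c) & (~a & ~b))

  ~d = 1010101010101010
  (~d & c) = 0010001000100010
  ~a = 1111111100000000
  ~b = 1111000011110000
  (~a & ~b) = 1111000000000000
  ((~d & c) & (~a & ~b)) = 0010000000000000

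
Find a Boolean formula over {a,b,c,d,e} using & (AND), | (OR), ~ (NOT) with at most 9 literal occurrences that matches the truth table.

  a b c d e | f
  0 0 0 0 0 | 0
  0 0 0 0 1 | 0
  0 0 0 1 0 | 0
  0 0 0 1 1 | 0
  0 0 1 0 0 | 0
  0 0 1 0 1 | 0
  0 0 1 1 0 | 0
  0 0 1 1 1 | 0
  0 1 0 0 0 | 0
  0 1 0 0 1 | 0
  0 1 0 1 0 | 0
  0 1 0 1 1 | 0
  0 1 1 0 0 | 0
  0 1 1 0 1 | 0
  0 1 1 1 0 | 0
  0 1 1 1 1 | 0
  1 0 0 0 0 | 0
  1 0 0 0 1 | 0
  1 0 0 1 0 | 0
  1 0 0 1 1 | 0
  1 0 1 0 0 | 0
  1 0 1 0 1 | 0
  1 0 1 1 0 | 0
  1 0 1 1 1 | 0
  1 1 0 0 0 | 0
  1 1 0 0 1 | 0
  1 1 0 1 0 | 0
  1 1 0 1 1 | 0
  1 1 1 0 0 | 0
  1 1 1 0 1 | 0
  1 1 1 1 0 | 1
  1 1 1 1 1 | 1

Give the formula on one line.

  ~b = 11111111000000001111111100000000
  (~b | d) = 11111111001100111111111100110011
  (b & (~b | d)) = 00000000001100110000000000110011
  (c & (b & (~b | d))) = 00000000000000110000000000000011
  (~b & d) = 00110011000000000011001100000000
  (a | (~b & d)) = 00110011000000001111111111111111
  ((c & (b & (~b | d))) & (a | (~b & d))) = 00000000000000000000000000000011

((c & (b & (~b | d))) & (a | (~b & d)))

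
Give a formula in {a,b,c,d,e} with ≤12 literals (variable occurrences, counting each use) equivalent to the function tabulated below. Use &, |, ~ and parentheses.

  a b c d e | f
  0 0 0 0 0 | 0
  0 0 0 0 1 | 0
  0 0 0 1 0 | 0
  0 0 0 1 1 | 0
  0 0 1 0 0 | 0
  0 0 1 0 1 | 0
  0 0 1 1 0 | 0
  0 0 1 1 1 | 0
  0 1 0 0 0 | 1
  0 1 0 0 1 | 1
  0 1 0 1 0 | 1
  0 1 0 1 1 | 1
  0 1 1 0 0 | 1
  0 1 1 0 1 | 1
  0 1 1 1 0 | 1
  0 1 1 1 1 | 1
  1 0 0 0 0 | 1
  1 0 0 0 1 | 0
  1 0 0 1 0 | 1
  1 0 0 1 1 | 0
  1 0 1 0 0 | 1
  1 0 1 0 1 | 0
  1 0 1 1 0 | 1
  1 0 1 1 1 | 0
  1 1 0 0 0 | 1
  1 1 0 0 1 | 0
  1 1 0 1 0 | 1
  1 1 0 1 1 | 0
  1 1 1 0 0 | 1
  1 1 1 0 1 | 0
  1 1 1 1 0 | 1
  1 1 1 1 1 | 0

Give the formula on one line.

((((~e | d) & (b | a)) & ~e) | (b & ((~e | b) & ~a)))

  ~e = 10101010101010101010101010101010
  (~e | d) = 10111011101110111011101110111011
  (b | a) = 00000000111111111111111111111111
  ((~e | d) & (b | a)) = 00000000101110111011101110111011
  (((~e | d) & (b | a)) & ~e) = 00000000101010101010101010101010
  (~e | b) = 10101010111111111010101011111111
  ~a = 11111111111111110000000000000000
  ((~e | b) & ~a) = 10101010111111110000000000000000
  (b & ((~e | b) & ~a)) = 00000000111111110000000000000000
  ((((~e | d) & (b | a)) & ~e) | (b & ((~e | b) & ~a))) = 00000000111111111010101010101010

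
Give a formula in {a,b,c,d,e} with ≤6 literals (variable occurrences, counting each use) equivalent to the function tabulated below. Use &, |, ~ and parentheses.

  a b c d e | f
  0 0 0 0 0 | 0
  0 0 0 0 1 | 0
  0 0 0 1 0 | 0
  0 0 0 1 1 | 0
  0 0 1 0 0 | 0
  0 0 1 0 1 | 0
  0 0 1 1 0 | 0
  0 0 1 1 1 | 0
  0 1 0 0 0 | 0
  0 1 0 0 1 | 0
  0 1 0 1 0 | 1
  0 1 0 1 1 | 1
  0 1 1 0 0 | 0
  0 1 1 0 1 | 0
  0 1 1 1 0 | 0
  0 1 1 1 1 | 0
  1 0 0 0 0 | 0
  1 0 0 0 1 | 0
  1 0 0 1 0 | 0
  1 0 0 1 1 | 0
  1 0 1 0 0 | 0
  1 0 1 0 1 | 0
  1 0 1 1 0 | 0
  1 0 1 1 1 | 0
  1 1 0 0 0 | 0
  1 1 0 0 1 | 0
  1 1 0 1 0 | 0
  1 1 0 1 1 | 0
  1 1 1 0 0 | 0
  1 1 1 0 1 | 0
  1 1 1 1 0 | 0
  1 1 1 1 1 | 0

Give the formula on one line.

  ~c = 11110000111100001111000011110000
  (~c & d) = 00110000001100000011000000110000
  ~a = 11111111111111110000000000000000
  (b & d) = 00000000001100110000000000110011
  ~d = 11001100110011001100110011001100
  ((b & d) | ~d) = 11001100111111111100110011111111
  (~a & ((b & d) | ~d)) = 11001100111111110000000000000000
  ((~c & d) & (~a & ((b & d) | ~d))) = 00000000001100000000000000000000

((~c & d) & (~a & ((b & d) | ~d)))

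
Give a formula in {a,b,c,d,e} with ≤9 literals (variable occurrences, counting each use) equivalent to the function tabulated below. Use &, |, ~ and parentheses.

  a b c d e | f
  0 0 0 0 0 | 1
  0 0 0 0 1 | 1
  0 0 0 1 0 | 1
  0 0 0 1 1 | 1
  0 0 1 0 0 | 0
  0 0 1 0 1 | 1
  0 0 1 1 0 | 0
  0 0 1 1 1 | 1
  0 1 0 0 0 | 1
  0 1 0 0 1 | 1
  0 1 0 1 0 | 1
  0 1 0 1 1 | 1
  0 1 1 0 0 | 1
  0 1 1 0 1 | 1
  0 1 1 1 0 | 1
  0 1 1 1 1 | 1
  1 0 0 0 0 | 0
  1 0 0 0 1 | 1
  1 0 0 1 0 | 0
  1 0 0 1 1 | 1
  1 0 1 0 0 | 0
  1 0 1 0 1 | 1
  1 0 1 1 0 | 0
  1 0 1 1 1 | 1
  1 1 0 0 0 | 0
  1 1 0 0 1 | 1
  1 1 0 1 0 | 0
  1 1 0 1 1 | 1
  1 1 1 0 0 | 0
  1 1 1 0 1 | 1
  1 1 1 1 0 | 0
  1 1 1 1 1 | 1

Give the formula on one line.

  ~a = 11111111111111110000000000000000
  (e | ~a) = 11111111111111110101010101010101
  ~c = 11110000111100001111000011110000
  ~b = 11111111000000001111111100000000
  (~c & ~b) = 11110000000000001111000000000000
  (b | a) = 00000000111111111111111111111111
  (e | (b | a)) = 01010101111111111111111111111111
  ((~c & ~b) | (e | (b | a))) = 11110101111111111111111111111111
  ((e | ~a) & ((~c & ~b) | (e | (b | a)))) = 11110101111111110101010101010101

((e | ~a) & ((~c & ~b) | (e | (b | a))))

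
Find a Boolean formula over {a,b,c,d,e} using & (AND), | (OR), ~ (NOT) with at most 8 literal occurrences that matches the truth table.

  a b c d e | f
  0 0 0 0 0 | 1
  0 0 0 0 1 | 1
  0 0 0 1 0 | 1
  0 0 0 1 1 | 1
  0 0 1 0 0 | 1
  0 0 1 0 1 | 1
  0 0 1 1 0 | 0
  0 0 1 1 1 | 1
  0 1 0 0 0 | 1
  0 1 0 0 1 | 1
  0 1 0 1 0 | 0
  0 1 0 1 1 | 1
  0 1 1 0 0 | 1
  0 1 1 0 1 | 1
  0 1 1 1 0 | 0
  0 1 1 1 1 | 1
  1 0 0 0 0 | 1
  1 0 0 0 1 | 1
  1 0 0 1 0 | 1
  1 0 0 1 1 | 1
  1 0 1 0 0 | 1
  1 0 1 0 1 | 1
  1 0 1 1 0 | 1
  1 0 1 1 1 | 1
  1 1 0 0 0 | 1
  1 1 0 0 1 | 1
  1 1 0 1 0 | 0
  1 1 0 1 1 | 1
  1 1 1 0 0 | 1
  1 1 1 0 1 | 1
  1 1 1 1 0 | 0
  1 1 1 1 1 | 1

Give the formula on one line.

((~e & ~d) | ((d & (~b & a)) | (e | (~b & ~c))))

  ~e = 10101010101010101010101010101010
  ~d = 11001100110011001100110011001100
  (~e & ~d) = 10001000100010001000100010001000
  ~b = 11111111000000001111111100000000
  (~b & a) = 00000000000000001111111100000000
  (d & (~b & a)) = 00000000000000000011001100000000
  ~c = 11110000111100001111000011110000
  (~b & ~c) = 11110000000000001111000000000000
  (e | (~b & ~c)) = 11110101010101011111010101010101
  ((d & (~b & a)) | (e | (~b & ~c))) = 11110101010101011111011101010101
  ((~e & ~d) | ((d & (~b & a)) | (e | (~b & ~c)))) = 11111101110111011111111111011101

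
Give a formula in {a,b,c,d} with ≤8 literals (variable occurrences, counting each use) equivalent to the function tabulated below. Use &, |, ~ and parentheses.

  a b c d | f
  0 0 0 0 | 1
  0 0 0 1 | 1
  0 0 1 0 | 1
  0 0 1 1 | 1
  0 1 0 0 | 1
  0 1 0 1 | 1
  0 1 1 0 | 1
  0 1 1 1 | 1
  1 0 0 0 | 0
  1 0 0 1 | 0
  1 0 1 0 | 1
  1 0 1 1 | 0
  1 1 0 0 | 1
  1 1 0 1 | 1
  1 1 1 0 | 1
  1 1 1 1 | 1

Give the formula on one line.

  ~d = 1010101010101010
  (~d & c) = 0010001000100010
  (b | (~d & c)) = 0010111100101111
  ~a = 1111111100000000
  ~b = 1111000011110000
  (~a & ~b) = 1111000000000000
  ((b | (~d & c)) | (~a & ~b)) = 1111111100101111

((b | (~d & c)) | (~a & ~b))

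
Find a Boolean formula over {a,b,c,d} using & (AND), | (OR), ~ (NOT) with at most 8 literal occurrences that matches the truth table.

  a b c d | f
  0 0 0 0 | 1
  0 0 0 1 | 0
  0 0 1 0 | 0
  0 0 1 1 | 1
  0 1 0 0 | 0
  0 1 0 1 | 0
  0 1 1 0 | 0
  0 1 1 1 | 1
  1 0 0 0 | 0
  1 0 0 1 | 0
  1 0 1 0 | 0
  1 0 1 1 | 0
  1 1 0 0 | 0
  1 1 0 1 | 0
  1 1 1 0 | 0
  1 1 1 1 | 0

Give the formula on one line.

((((~b & ~d) & ~a) & ~c) | ((d | a) & (~a & c)))

  ~b = 1111000011110000
  ~d = 1010101010101010
  (~b & ~d) = 1010000010100000
  ~a = 1111111100000000
  ((~b & ~d) & ~a) = 1010000000000000
  ~c = 1100110011001100
  (((~b & ~d) & ~a) & ~c) = 1000000000000000
  (d | a) = 0101010111111111
  (~a & c) = 0011001100000000
  ((d | a) & (~a & c)) = 0001000100000000
  ((((~b & ~d) & ~a) & ~c) | ((d | a) & (~a & c))) = 1001000100000000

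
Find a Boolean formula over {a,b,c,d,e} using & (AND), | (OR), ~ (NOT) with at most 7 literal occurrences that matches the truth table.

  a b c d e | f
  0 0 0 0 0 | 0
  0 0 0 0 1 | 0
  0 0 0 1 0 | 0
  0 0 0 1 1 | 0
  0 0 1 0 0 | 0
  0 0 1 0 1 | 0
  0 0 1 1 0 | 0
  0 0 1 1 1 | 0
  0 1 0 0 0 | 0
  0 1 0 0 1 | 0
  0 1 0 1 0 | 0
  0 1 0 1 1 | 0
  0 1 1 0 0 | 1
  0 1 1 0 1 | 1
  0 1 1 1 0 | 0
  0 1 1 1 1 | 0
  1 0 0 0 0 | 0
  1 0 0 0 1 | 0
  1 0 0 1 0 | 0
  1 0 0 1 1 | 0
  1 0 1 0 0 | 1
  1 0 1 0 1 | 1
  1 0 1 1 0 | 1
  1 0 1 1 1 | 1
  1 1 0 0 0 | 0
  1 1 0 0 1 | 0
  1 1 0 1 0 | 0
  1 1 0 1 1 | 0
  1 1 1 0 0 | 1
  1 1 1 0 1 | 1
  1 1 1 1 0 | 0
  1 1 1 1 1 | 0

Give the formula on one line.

(((b & ~d) & c) | ((a & ~b) & (c | b)))

  ~d = 11001100110011001100110011001100
  (b & ~d) = 00000000110011000000000011001100
  ((b & ~d) & c) = 00000000000011000000000000001100
  ~b = 11111111000000001111111100000000
  (a & ~b) = 00000000000000001111111100000000
  (c | b) = 00001111111111110000111111111111
  ((a & ~b) & (c | b)) = 00000000000000000000111100000000
  (((b & ~d) & c) | ((a & ~b) & (c | b))) = 00000000000011000000111100001100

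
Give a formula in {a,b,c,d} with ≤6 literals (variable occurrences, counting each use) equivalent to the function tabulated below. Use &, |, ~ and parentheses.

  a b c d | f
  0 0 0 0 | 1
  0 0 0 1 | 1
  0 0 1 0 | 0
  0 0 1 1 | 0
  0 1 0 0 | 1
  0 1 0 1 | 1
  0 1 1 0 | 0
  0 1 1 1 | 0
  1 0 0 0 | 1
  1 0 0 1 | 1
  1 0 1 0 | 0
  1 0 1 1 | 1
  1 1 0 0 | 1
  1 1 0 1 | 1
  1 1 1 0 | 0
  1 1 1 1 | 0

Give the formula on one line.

  ~d = 1010101010101010
  (~d | c) = 1011101110111011
  (d & (~d | c)) = 0001000100010001
  ~b = 1111000011110000
  ((d & (~d | c)) & ~b) = 0001000000010000
  (((d & (~d | c)) & ~b) & a) = 0000000000010000
  ~c = 1100110011001100
  ((((d & (~d | c)) & ~b) & a) | ~c) = 1100110011011100

((((d & (~d | c)) & ~b) & a) | ~c)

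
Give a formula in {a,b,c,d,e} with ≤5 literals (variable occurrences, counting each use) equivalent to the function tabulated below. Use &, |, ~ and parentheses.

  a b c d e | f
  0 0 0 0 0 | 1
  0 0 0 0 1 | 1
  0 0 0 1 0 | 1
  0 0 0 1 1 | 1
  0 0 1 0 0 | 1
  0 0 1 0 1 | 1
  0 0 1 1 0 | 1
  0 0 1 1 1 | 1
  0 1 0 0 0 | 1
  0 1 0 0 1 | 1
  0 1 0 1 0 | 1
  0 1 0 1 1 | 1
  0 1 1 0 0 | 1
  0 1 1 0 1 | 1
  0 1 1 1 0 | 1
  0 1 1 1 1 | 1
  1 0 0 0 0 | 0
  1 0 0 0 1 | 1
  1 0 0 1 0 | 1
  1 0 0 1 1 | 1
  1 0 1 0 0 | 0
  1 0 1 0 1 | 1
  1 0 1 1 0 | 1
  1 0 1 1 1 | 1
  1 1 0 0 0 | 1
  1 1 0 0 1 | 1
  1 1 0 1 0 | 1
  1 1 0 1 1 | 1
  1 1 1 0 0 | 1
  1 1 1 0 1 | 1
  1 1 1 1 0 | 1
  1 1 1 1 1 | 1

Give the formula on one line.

((b | (~a | e)) | d)

  ~a = 11111111111111110000000000000000
  (~a | e) = 11111111111111110101010101010101
  (b | (~a | e)) = 11111111111111110101010111111111
  ((b | (~a | e)) | d) = 11111111111111110111011111111111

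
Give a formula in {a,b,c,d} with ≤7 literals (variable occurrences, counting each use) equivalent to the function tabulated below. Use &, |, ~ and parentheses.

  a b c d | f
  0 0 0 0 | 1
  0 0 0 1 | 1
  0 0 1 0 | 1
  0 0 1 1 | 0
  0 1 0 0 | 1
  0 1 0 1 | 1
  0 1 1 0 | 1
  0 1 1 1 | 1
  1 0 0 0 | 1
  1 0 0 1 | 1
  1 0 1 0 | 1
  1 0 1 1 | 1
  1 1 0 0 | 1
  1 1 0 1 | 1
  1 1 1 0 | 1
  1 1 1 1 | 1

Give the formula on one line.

  ~c = 1100110011001100
  (~c & d) = 0100010001000100
  ~b = 1111000011110000
  (a & ~b) = 0000000011110000
  ~d = 1010101010101010
  (~d | b) = 1010111110101111
  ((a & ~b) | (~d | b)) = 1010111111111111
  ((~c & d) | ((a & ~b) | (~d | b))) = 1110111111111111

((~c & d) | ((a & ~b) | (~d | b)))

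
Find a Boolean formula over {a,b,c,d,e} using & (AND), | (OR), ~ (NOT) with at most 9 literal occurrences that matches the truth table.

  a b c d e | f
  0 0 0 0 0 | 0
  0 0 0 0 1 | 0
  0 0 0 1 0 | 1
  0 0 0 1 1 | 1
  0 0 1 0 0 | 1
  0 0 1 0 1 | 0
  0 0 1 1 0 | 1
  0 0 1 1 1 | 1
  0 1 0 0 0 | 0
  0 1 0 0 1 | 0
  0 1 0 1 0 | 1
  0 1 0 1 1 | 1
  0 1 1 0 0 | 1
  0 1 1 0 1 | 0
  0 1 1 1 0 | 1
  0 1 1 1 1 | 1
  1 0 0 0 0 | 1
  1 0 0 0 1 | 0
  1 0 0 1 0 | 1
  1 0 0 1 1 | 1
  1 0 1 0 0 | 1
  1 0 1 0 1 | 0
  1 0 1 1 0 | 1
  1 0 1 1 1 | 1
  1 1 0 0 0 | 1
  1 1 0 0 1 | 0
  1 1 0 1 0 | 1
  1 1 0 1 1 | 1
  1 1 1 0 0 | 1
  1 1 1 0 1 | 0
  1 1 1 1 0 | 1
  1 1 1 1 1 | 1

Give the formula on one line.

(((c | e) & ((~b | c) & ~e)) | ((~e & a) | d))

  (c | e) = 01011111010111110101111101011111
  ~b = 11111111000000001111111100000000
  (~b | c) = 11111111000011111111111100001111
  ~e = 10101010101010101010101010101010
  ((~b | c) & ~e) = 10101010000010101010101000001010
  ((c | e) & ((~b | c) & ~e)) = 00001010000010100000101000001010
  (~e & a) = 00000000000000001010101010101010
  ((~e & a) | d) = 00110011001100111011101110111011
  (((c | e) & ((~b | c) & ~e)) | ((~e & a) | d)) = 00111011001110111011101110111011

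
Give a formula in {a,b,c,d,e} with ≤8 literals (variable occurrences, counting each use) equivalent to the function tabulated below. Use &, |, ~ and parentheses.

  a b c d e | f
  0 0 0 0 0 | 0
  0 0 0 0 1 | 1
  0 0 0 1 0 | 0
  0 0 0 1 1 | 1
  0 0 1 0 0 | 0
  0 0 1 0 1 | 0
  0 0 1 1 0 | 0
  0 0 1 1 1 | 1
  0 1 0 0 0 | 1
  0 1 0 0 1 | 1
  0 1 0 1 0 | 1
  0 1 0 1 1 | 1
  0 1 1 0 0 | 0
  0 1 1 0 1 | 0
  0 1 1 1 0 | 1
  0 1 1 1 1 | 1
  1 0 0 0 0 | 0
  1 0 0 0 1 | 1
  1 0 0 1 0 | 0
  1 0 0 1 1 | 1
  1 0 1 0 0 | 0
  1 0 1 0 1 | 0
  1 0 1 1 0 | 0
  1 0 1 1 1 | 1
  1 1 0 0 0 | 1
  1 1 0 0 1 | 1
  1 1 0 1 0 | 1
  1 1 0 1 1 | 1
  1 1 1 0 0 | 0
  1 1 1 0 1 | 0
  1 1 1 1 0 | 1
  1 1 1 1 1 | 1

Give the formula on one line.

(((d & c) | ~c) & (e | b))

  (d & c) = 00000011000000110000001100000011
  ~c = 11110000111100001111000011110000
  ((d & c) | ~c) = 11110011111100111111001111110011
  (e | b) = 01010101111111110101010111111111
  (((d & c) | ~c) & (e | b)) = 01010001111100110101000111110011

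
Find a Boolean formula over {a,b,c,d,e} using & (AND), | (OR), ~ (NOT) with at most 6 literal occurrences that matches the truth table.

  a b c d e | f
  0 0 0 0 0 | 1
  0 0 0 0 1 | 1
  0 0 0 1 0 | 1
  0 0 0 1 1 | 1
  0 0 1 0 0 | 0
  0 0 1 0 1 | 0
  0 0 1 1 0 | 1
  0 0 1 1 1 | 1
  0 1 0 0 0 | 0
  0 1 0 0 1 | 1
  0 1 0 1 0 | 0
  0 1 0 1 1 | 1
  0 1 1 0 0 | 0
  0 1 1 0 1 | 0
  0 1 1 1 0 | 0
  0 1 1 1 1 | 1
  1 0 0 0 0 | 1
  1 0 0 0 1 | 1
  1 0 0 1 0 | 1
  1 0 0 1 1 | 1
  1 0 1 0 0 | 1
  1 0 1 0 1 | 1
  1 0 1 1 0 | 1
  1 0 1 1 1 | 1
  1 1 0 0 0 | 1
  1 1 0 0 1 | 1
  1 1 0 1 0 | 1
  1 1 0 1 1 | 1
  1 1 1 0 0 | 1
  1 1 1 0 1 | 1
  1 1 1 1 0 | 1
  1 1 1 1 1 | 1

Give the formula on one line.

(a | ((e | ~b) & (~c | (~a & d))))

  ~b = 11111111000000001111111100000000
  (e | ~b) = 11111111010101011111111101010101
  ~c = 11110000111100001111000011110000
  ~a = 11111111111111110000000000000000
  (~a & d) = 00110011001100110000000000000000
  (~c | (~a & d)) = 11110011111100111111000011110000
  ((e | ~b) & (~c | (~a & d))) = 11110011010100011111000001010000
  (a | ((e | ~b) & (~c | (~a & d)))) = 11110011010100011111111111111111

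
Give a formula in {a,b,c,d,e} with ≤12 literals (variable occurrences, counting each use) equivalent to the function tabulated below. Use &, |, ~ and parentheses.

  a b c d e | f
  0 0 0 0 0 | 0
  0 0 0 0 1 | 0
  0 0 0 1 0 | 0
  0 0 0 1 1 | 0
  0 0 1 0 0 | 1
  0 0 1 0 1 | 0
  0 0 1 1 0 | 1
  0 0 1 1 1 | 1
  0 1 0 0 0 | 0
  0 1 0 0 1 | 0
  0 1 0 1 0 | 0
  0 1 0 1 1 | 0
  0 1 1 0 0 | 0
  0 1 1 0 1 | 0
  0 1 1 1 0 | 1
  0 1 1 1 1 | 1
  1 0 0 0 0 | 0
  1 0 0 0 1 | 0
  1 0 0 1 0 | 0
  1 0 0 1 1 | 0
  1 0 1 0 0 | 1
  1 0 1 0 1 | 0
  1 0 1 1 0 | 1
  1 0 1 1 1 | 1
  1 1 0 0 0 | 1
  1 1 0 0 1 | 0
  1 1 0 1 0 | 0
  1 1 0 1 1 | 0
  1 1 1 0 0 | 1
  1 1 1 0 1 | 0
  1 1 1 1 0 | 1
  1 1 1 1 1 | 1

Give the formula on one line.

  (c & d) = 00000011000000110000001100000011
  (b | c) = 00001111111111110000111111111111
  ~e = 10101010101010101010101010101010
  ~b = 11111111000000001111111100000000
  (~e & ~b) = 10101010000000001010101000000000
  (a | (~e & ~b)) = 10101010000000001111111111111111
  ((b | c) & (a | (~e & ~b))) = 00001010000000000000111111111111
  ~d = 11001100110011001100110011001100
  (~e & ~d) = 10001000100010001000100010001000
  (((b | c) & (a | (~e & ~b))) & (~e & ~d)) = 00001000000000000000100010001000
  ((c & d) | (((b | c) & (a | (~e & ~b))) & (~e & ~d))) = 00001011000000110000101110001011

((c & d) | (((b | c) & (a | (~e & ~b))) & (~e & ~d)))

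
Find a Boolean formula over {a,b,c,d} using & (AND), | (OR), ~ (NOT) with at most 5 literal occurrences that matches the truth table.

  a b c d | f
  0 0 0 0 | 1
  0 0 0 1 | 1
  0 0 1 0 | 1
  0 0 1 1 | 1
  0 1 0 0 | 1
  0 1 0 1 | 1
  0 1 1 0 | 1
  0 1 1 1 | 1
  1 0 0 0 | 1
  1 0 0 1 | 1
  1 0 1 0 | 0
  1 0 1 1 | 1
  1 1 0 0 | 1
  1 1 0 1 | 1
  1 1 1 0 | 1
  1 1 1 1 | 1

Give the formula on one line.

((~d & (~c | ~a)) | (d | b))

  ~d = 1010101010101010
  ~c = 1100110011001100
  ~a = 1111111100000000
  (~c | ~a) = 1111111111001100
  (~d & (~c | ~a)) = 1010101010001000
  (d | b) = 0101111101011111
  ((~d & (~c | ~a)) | (d | b)) = 1111111111011111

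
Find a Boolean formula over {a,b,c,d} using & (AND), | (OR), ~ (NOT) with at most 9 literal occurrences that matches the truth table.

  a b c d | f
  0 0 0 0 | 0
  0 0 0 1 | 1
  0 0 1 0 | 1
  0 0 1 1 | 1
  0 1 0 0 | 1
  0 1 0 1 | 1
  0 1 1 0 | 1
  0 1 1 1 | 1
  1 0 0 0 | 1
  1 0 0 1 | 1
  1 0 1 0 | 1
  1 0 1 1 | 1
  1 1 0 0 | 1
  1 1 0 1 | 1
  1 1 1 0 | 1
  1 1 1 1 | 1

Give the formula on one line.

((b | (a | ((b | ~a) & d))) | (c | d))

  ~a = 1111111100000000
  (b | ~a) = 1111111100001111
  ((b | ~a) & d) = 0101010100000101
  (a | ((b | ~a) & d)) = 0101010111111111
  (b | (a | ((b | ~a) & d))) = 0101111111111111
  (c | d) = 0111011101110111
  ((b | (a | ((b | ~a) & d))) | (c | d)) = 0111111111111111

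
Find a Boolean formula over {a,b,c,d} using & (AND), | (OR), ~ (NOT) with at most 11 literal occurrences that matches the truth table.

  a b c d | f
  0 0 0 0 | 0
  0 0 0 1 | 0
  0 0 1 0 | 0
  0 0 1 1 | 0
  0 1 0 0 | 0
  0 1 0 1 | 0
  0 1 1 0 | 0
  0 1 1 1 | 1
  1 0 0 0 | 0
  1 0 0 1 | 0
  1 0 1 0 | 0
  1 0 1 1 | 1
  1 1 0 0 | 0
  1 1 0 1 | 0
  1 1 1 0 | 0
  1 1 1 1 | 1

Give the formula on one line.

(((~b | c) & (~c | d)) & (b | ((a & c) & ~b)))

  ~b = 1111000011110000
  (~b | c) = 1111001111110011
  ~c = 1100110011001100
  (~c | d) = 1101110111011101
  ((~b | c) & (~c | d)) = 1101000111010001
  (a & c) = 0000000000110011
  ((a & c) & ~b) = 0000000000110000
  (b | ((a & c) & ~b)) = 0000111100111111
  (((~b | c) & (~c | d)) & (b | ((a & c) & ~b))) = 0000000100010001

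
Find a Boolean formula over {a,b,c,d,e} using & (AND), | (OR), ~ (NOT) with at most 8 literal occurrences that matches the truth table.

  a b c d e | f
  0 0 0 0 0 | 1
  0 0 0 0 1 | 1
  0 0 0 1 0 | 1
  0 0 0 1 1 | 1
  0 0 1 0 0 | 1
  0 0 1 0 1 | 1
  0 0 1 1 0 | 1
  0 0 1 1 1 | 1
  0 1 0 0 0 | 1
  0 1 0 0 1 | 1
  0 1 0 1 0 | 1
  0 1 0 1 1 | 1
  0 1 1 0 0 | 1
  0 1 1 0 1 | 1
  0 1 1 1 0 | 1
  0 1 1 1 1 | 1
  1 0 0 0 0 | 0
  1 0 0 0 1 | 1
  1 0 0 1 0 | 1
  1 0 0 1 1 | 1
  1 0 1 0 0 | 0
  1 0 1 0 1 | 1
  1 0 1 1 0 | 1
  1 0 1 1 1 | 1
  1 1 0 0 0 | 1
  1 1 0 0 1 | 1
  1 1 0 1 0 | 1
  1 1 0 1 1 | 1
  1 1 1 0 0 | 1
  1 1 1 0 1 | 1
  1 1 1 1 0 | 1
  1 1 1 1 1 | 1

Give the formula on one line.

  ~a = 11111111111111110000000000000000
  (e | ~a) = 11111111111111110101010101010101
  (~a | d) = 11111111111111110011001100110011
  ((~a | d) | b) = 11111111111111110011001111111111
  ~e = 10101010101010101010101010101010
  (a & ~e) = 00000000000000001010101010101010
  (((~a | d) | b) & (a & ~e)) = 00000000000000000010001010101010
  ((e | ~a) | (((~a | d) | b) & (a & ~e))) = 11111111111111110111011111111111

((e | ~a) | (((~a | d) | b) & (a & ~e)))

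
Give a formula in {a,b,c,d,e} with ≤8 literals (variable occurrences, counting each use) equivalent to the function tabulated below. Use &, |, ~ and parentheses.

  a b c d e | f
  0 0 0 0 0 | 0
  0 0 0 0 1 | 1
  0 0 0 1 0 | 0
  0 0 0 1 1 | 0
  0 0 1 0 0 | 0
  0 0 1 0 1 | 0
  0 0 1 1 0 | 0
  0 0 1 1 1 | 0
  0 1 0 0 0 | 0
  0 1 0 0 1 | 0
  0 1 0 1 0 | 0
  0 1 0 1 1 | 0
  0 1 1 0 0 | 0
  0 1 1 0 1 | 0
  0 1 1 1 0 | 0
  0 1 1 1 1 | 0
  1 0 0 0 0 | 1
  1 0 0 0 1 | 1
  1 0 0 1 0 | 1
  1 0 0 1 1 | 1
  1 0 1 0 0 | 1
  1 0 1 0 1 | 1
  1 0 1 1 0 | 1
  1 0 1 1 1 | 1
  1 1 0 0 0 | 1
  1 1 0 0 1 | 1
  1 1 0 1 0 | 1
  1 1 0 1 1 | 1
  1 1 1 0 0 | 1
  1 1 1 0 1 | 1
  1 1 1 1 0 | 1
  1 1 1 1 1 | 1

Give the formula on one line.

  ~c = 11110000111100001111000011110000
  (~c & e) = 01010000010100000101000001010000
  ~d = 11001100110011001100110011001100
  ~b = 11111111000000001111111100000000
  (~d & ~b) = 11001100000000001100110000000000
  ((~c & e) & (~d & ~b)) = 01000000000000000100000000000000
  (((~c & e) & (~d & ~b)) | a) = 01000000000000001111111111111111

(((~c & e) & (~d & ~b)) | a)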